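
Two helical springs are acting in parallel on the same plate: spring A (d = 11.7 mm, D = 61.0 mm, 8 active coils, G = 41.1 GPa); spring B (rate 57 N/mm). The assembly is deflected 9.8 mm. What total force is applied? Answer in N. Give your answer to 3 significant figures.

1080 N

k_A = Gd⁴/(8D³N_a) = (41.1×10³)(11.7⁴)/(8·61.0³·8) = 53.017 N/mm
Parallel: k_eq = 53.017 + 57 = 110.02 N/mm
F = k_eq·δ = 110.02·9.8 = 1078.2 N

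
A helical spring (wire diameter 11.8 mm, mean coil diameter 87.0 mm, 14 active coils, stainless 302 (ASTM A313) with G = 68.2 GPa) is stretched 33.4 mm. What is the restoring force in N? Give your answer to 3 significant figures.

599 N

k = Gd⁴/(8D³N_a) = (68.2×10³)(11.8⁴)/(8·87.0³·14) = 17.928 N/mm
F = k·δ = 17.928 × 33.4 = 598.8 N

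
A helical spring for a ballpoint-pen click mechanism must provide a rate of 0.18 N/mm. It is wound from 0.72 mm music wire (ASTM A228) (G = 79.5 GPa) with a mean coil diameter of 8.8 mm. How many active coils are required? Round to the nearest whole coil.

22

N_a = Gd⁴/(8D³k) = (79.5×10³ × 0.72⁴)/(8 × 8.8³ × 0.18)
    = 21364.7 / 981.32 = 21.77 → 22 coils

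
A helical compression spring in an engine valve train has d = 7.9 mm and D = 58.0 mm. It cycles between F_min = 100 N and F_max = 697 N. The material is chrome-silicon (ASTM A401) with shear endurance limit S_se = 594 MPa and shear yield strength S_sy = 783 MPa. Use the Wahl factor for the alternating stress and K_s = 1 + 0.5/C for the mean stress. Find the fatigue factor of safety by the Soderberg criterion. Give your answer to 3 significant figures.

C = D/d = 58.0/7.9 = 7.3418; K_W = (4C−1)/(4C−4)+0.615/C = 1.2020; K_s = 1+0.5/C = 1.0681
F_a = (F_max−F_min)/2 = 298.5 N; F_m = (F_max+F_min)/2 = 398.5 N
τ_a = K_W·8F_aD/(πd³) = 1.2020 × 89.419 = 107.48 MPa
τ_m = K_s·8F_mD/(πd³) = 1.0681 × 119.38 = 127.51 MPa
Soderberg: 1/n_f = τ_a/S_se + τ_m/S_sy = 107.48/594 + 127.51/783 = 0.18095 + 0.16284 = 0.34379
n_f = 1/0.34379 = 2.909

2.91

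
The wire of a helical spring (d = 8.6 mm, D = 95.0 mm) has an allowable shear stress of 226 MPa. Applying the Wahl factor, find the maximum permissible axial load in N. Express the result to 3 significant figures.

C = D/d = 95.0/8.6 = 11.0465
K_W = (4C−1)/(4C−4) + 0.615/C = 43.186/40.186 + 0.0557 = 1.1303
τ_max = K·8FD/(πd³) → F_max = τ_allow·πd³/(8DK)
F_max = 226·π·8.6³/(8·95.0·1.1303) = 4.516e+05/859.05 = 525.7 N

526 N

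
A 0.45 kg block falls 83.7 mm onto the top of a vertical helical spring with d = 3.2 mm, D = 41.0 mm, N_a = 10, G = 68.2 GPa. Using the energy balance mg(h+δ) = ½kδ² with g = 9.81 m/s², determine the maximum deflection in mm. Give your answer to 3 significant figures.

k = Gd⁴/(8D³N_a) = (68.2×10³)(3.2⁴)/(8·41.0³·10) = 1.297 N/mm
W = mg = 0.45 × 9.81 = 4.4145 N
½kδ² − Wδ − Wh = 0 → δ = (W + √(W² + 2kWh))/k
δ = (4.4145 + √(19.488 + 958.473))/1.297 = (4.4145 + 31.272)/1.297 = 27.515 mm

27.5 mm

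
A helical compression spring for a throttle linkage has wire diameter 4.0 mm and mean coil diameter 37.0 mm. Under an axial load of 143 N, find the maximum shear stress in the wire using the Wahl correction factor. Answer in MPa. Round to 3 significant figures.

Spring index C = D/d = 37.0/4.0 = 9.2500
K_W = (4C−1)/(4C−4) + 0.615/C = 36.000/33.000 + 0.0665 = 1.1574
τ₀ = 8FD/(πd³) = 8·143·37.0/(π·4.0³) = 42328/201.06 = 210.52 MPa
τ_max = K·τ₀ = 1.1574 × 210.52 = 243.66 MPa

244 MPa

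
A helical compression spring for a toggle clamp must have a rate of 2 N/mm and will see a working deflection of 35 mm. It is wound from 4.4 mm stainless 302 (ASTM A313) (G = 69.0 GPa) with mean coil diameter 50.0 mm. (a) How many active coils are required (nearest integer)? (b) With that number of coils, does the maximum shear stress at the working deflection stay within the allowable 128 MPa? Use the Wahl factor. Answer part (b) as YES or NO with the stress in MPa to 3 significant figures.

N_a = Gd⁴/(8D³k) = (69.0×10³)(4.4⁴)/(8·50.0³·2) = 12.93 → N_a = 13
Actual rate k = Gd⁴/(8D³·13) = 1.9894 N/mm
Working load F = kδ = 1.9894·35 = 69.628 N
C = 50.0/4.4 = 11.3636; K_W = (4C−1)/(4C−4)+0.615/C = 1.1265
τ_max = K_W·8FD/(πd³) = 1.1265·104.07 = 117.24 MPa
τ_max ≤ 128 MPa → acceptable

(a) 13 coils; (b) YES, τ_max = 117 MPa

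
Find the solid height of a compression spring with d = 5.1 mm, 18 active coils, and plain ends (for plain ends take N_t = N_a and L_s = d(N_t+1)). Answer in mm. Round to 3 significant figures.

plain ends: N_t = N_a = 18
L_s = d·(N_t+1) = 5.1 × 19 = 96.9 mm

96.9 mm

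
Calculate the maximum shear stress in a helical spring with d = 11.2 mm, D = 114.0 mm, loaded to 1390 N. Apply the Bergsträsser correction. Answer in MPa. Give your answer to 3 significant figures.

325 MPa

Spring index C = D/d = 114.0/11.2 = 10.1786
K_B = (4C+2)/(4C−3) = 42.714/37.714 = 1.1326
τ₀ = 8FD/(πd³) = 8·1390·114.0/(π·11.2³) = 1.26768e+06/4413.7 = 287.21 MPa
τ_max = K·τ₀ = 1.1326 × 287.21 = 325.29 MPa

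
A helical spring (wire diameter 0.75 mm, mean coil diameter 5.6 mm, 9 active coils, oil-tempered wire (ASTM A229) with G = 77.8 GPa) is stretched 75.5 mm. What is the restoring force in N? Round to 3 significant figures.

147 N

k = Gd⁴/(8D³N_a) = (77.8×10³)(0.75⁴)/(8·5.6³·9) = 1.9468 N/mm
F = k·δ = 1.9468 × 75.5 = 146.99 N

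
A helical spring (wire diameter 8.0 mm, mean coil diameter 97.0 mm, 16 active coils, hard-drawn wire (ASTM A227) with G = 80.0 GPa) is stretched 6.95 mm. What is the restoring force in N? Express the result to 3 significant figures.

k = Gd⁴/(8D³N_a) = (80.0×10³)(8.0⁴)/(8·97.0³·16) = 2.8049 N/mm
F = k·δ = 2.8049 × 6.95 = 19.494 N

19.5 N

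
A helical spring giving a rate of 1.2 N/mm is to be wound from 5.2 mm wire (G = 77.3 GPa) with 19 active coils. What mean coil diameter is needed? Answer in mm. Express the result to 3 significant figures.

D = (Gd⁴/(8N_a·k))^(1/3) = (77.3×10³·5.2⁴/(8·19·1.2))^(1/3)
  = (309862)^(1/3) = 67.6689 mm

67.7 mm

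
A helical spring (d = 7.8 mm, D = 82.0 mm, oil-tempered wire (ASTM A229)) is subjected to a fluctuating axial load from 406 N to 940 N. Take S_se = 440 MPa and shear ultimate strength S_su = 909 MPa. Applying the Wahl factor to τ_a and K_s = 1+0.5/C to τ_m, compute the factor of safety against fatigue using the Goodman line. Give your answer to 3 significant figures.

C = D/d = 82.0/7.8 = 10.5128; K_W = (4C−1)/(4C−4)+0.615/C = 1.1373; K_s = 1+0.5/C = 1.0476
F_a = (F_max−F_min)/2 = 267 N; F_m = (F_max+F_min)/2 = 673 N
τ_a = K_W·8F_aD/(πd³) = 1.1373 × 117.48 = 133.62 MPa
τ_m = K_s·8F_mD/(πd³) = 1.0476 × 296.13 = 310.22 MPa
Goodman: 1/n_f = τ_a/S_se + τ_m/S_su = 133.62/440 + 310.22/909 = 0.30368 + 0.34127 = 0.64495
n_f = 1/0.64495 = 1.55

1.55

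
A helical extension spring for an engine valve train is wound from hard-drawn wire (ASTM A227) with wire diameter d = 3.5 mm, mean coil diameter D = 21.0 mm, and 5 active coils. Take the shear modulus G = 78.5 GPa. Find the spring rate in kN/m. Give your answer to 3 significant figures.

k = Gd⁴/(8D³N_a) = (78.5×10³ × 3.5⁴) / (8 × 21.0³ × 5)
  = 1.17799e+07 / 370440 = 31.8 N/mm

31.8 kN/m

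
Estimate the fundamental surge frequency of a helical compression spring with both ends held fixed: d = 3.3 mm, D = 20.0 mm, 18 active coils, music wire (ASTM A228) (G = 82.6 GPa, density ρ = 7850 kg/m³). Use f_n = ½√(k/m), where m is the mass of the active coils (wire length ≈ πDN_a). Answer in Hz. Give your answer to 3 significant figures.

167 Hz

k = Gd⁴/(8D³N_a) = (82.6×10³)(3.3⁴)/(8·20.0³·18) = 8.5032 N/mm = 8503.2 N/m
Wire length L = πDN_a = π·20.0·18 = 1131 mm
m = ρ·(πd²/4)·L = 7850 × 8.553×10⁻⁶ m² × 1.131 m = 0.075935 kg
f_n = ½√(k/m) = 0.5·√(8503.2/0.075935) = 0.5·√(1.1198e+05) = 167.32 Hz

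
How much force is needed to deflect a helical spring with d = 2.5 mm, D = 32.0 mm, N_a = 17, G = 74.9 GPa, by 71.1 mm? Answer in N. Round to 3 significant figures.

46.7 N

k = Gd⁴/(8D³N_a) = (74.9×10³)(2.5⁴)/(8·32.0³·17) = 0.65653 N/mm
F = k·δ = 0.65653 × 71.1 = 46.679 N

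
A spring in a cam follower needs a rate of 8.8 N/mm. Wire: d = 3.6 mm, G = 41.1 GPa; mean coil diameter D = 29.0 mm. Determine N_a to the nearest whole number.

4

N_a = Gd⁴/(8D³k) = (41.1×10³ × 3.6⁴)/(8 × 29.0³ × 8.8)
    = 6.90322e+06 / 1.71699e+06 = 4.021 → 4 coils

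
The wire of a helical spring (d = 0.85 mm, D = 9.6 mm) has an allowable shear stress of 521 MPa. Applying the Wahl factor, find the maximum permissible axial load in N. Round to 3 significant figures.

11.6 N

C = D/d = 9.6/0.85 = 11.2941
K_W = (4C−1)/(4C−4) + 0.615/C = 44.176/41.176 + 0.0545 = 1.1273
τ_max = K·8FD/(πd³) → F_max = τ_allow·πd³/(8DK)
F_max = 521·π·0.85³/(8·9.6·1.1273) = 1005.2/86.577 = 11.61 N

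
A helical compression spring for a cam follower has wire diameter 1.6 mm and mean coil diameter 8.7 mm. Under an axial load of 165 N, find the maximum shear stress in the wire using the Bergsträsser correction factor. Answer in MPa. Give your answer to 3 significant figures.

1130 MPa

Spring index C = D/d = 8.7/1.6 = 5.4375
K_B = (4C+2)/(4C−3) = 23.750/18.750 = 1.2667
τ₀ = 8FD/(πd³) = 8·165·8.7/(π·1.6³) = 11484/12.868 = 892.45 MPa
τ_max = K·τ₀ = 1.2667 × 892.45 = 1130.4 MPa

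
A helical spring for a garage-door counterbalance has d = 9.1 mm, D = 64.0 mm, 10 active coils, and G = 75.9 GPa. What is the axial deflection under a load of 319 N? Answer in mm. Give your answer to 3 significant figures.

12.9 mm

k = Gd⁴/(8D³N_a) = (75.9×10³)(9.1⁴)/(8·64.0³·10) = 24.819 N/mm
δ = F/k = 319 / 24.819 = 12.853 mm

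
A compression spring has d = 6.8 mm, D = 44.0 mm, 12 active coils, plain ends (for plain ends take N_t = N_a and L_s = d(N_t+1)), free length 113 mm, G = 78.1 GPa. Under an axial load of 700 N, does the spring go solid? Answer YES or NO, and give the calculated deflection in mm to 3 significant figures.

YES, δ = 34.3 mm

k = Gd⁴/(8D³N_a) = (78.1×10³)(6.8⁴)/(8·44.0³·12) = 20.42 N/mm
N_t = 12; L_s = 6.8·13 = 88.4 mm; δ_solid = L₀ − L_s = 113 − 88.4 = 24.6 mm
δ = F/k = 700/20.42 = 34.28 mm
δ ≥ δ_solid → spring goes solid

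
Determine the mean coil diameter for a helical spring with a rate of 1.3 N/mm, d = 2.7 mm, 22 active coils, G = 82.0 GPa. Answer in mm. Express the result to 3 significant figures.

26.7 mm

D = (Gd⁴/(8N_a·k))^(1/3) = (82.0×10³·2.7⁴/(8·22·1.3))^(1/3)
  = (19046.4)^(1/3) = 26.7057 mm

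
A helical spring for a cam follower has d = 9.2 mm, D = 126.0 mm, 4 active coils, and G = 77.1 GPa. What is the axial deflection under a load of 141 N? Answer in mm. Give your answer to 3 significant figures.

k = Gd⁴/(8D³N_a) = (77.1×10³)(9.2⁴)/(8·126.0³·4) = 8.6287 N/mm
δ = F/k = 141 / 8.6287 = 16.341 mm

16.3 mm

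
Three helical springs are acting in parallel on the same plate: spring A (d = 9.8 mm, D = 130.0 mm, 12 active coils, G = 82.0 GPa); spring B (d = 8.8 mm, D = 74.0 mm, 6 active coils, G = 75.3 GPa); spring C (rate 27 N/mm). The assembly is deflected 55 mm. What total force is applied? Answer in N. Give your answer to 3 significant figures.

k_A = Gd⁴/(8D³N_a) = (82.0×10³)(9.8⁴)/(8·130.0³·12) = 3.5861 N/mm
k_B = Gd⁴/(8D³N_a) = (75.3×10³)(8.8⁴)/(8·74.0³·6) = 23.216 N/mm
Parallel: k_eq = 3.5861 + 23.216 + 27 = 53.802 N/mm
F = k_eq·δ = 53.802·55 = 2959.1 N

2960 N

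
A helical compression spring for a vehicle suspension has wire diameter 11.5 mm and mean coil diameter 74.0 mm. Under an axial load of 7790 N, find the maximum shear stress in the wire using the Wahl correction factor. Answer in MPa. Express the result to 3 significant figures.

Spring index C = D/d = 74.0/11.5 = 6.4348
K_W = (4C−1)/(4C−4) + 0.615/C = 24.739/21.739 + 0.0956 = 1.2336
τ₀ = 8FD/(πd³) = 8·7790·74.0/(π·11.5³) = 4.61168e+06/4778 = 965.2 MPa
τ_max = K·τ₀ = 1.2336 × 965.2 = 1190.6 MPa

1190 MPa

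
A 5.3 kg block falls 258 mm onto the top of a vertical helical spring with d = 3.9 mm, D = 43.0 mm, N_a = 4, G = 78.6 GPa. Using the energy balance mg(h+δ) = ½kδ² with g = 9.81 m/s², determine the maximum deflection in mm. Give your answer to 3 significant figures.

k = Gd⁴/(8D³N_a) = (78.6×10³)(3.9⁴)/(8·43.0³·4) = 7.147 N/mm
W = mg = 5.3 × 9.81 = 51.993 N
½kδ² − Wδ − Wh = 0 → δ = (W + √(W² + 2kWh))/k
δ = (51.993 + √(2703.3 + 191743))/7.147 = (51.993 + 440.96)/7.147 = 68.973 mm

69.0 mm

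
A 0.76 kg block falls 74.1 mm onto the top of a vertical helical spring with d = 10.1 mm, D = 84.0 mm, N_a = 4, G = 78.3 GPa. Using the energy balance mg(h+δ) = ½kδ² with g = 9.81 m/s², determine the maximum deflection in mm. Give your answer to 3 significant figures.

5.25 mm

k = Gd⁴/(8D³N_a) = (78.3×10³)(10.1⁴)/(8·84.0³·4) = 42.96 N/mm
W = mg = 0.76 × 9.81 = 7.4556 N
½kδ² − Wδ − Wh = 0 → δ = (W + √(W² + 2kWh))/k
δ = (7.4556 + √(55.586 + 47466.8))/42.96 = (7.4556 + 218)/42.96 = 5.248 mm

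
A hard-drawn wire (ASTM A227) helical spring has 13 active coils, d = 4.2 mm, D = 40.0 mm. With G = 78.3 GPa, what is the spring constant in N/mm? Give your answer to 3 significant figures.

3.66 N/mm

k = Gd⁴/(8D³N_a) = (78.3×10³ × 4.2⁴) / (8 × 40.0³ × 13)
  = 2.43646e+07 / 6.656e+06 = 3.6605 N/mm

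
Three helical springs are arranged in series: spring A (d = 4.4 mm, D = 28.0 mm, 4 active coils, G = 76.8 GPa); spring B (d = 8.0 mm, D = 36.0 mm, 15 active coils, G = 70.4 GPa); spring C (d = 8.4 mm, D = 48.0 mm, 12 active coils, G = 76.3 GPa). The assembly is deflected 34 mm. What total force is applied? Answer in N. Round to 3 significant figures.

k_A = Gd⁴/(8D³N_a) = (76.8×10³)(4.4⁴)/(8·28.0³·4) = 40.978 N/mm
k_B = Gd⁴/(8D³N_a) = (70.4×10³)(8.0⁴)/(8·36.0³·15) = 51.504 N/mm
k_C = Gd⁴/(8D³N_a) = (76.3×10³)(8.4⁴)/(8·48.0³·12) = 35.781 N/mm
Series: 1/k_eq = 1/40.978 + 1/51.504 + 1/35.781 = 0.071768; k_eq = 13.934 N/mm
F = k_eq·δ = 13.934·34 = 473.75 N

474 N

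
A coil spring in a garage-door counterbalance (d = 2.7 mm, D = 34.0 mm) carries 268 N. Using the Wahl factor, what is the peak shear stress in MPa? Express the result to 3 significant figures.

1310 MPa

Spring index C = D/d = 34.0/2.7 = 12.5926
K_W = (4C−1)/(4C−4) + 0.615/C = 49.370/46.370 + 0.0488 = 1.1135
τ₀ = 8FD/(πd³) = 8·268·34.0/(π·2.7³) = 72896/61.836 = 1178.9 MPa
τ_max = K·τ₀ = 1.1135 × 1178.9 = 1312.7 MPa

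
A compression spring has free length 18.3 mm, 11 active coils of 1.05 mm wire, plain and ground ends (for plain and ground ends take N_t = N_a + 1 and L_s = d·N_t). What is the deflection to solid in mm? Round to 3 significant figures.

N_t = 12; L_s = 1.05·12 = 12.6 mm
δ_solid = L₀ − L_s = 18.3 − 12.6 = 5.7 mm

5.70 mm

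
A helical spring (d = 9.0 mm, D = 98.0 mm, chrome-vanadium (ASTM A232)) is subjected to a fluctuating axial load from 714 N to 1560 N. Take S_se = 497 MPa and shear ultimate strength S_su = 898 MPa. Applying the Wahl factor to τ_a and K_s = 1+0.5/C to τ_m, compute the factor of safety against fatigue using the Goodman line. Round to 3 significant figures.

C = D/d = 98.0/9.0 = 10.8889; K_W = (4C−1)/(4C−4)+0.615/C = 1.1323; K_s = 1+0.5/C = 1.0459
F_a = (F_max−F_min)/2 = 423 N; F_m = (F_max+F_min)/2 = 1137 N
τ_a = K_W·8F_aD/(πd³) = 1.1323 × 144.8 = 163.96 MPa
τ_m = K_s·8F_mD/(πd³) = 1.0459 × 389.22 = 407.1 MPa
Goodman: 1/n_f = τ_a/S_se + τ_m/S_su = 163.96/497 + 407.1/898 = 0.32991 + 0.45334 = 0.78324
n_f = 1/0.78324 = 1.277

1.28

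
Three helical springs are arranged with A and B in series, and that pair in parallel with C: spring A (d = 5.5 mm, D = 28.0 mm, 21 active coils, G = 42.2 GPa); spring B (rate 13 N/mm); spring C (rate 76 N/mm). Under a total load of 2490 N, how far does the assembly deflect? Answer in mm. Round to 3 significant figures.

30.4 mm

k_A = Gd⁴/(8D³N_a) = (42.2×10³)(5.5⁴)/(8·28.0³·21) = 10.471 N/mm
Springs A,B series: k_AB = 1/(1/10.471+1/13) = 5.7996 N/mm; parallel with C: k_eq = 5.7996+76 = 81.8 N/mm
δ = F/k_eq = 2490/81.8 = 30.44 mm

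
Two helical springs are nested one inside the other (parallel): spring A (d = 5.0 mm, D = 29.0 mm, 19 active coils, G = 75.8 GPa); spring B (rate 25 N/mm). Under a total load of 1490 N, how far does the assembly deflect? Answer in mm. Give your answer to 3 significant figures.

k_A = Gd⁴/(8D³N_a) = (75.8×10³)(5.0⁴)/(8·29.0³·19) = 12.779 N/mm
Parallel: k_eq = 12.779 + 25 = 37.779 N/mm
δ = F/k_eq = 1490/37.779 = 39.439 mm

39.4 mm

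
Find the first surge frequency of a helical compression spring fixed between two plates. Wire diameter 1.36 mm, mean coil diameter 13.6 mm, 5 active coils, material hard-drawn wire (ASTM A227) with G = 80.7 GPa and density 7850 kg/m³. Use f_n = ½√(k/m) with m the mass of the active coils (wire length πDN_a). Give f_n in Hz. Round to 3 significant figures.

531 Hz

k = Gd⁴/(8D³N_a) = (80.7×10³)(1.36⁴)/(8·13.6³·5) = 2.7438 N/mm = 2743.8 N/m
Wire length L = πDN_a = π·13.6·5 = 213.63 mm
m = ρ·(πd²/4)·L = 7850 × 1.4527×10⁻⁶ m² × 0.21363 m = 0.0024361 kg
f_n = ½√(k/m) = 0.5·√(2743.8/0.0024361) = 0.5·√(1.1263e+06) = 530.64 Hz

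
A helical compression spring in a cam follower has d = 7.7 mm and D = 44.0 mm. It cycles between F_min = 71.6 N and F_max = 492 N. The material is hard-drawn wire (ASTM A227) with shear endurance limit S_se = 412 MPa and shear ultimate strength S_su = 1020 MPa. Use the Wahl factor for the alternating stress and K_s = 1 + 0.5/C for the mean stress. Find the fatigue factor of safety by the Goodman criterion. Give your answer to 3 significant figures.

C = D/d = 44.0/7.7 = 5.7143; K_W = (4C−1)/(4C−4)+0.615/C = 1.2667; K_s = 1+0.5/C = 1.0875
F_a = (F_max−F_min)/2 = 210.2 N; F_m = (F_max+F_min)/2 = 281.8 N
τ_a = K_W·8F_aD/(πd³) = 1.2667 × 51.589 = 65.348 MPa
τ_m = K_s·8F_mD/(πd³) = 1.0875 × 69.161 = 75.213 MPa
Goodman: 1/n_f = τ_a/S_se + τ_m/S_su = 65.348/412 + 75.213/1020 = 0.15861 + 0.07374 = 0.23235
n_f = 1/0.23235 = 4.304

4.30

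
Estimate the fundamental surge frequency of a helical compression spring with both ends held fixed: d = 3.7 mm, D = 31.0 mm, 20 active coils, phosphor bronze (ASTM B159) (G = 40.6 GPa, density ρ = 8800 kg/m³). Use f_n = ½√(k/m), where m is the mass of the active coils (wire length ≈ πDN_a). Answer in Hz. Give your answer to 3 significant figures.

46.5 Hz

k = Gd⁴/(8D³N_a) = (40.6×10³)(3.7⁴)/(8·31.0³·20) = 1.5963 N/mm = 1596.3 N/m
Wire length L = πDN_a = π·31.0·20 = 1947.8 mm
m = ρ·(πd²/4)·L = 8800 × 10.752×10⁻⁶ m² × 1.9478 m = 0.1843 kg
f_n = ½√(k/m) = 0.5·√(1596.3/0.1843) = 0.5·√(8661.8) = 46.535 Hz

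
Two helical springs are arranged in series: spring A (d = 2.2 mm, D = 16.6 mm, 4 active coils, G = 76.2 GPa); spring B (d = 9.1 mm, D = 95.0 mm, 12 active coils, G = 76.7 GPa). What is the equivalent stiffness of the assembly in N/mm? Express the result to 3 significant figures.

k_A = Gd⁴/(8D³N_a) = (76.2×10³)(2.2⁴)/(8·16.6³·4) = 12.195 N/mm
k_B = Gd⁴/(8D³N_a) = (76.7×10³)(9.1⁴)/(8·95.0³·12) = 6.3903 N/mm
Series: 1/k_eq = 1/12.195 + 1/6.3903 = 0.23849; k_eq = 4.193 N/mm

4.19 N/mm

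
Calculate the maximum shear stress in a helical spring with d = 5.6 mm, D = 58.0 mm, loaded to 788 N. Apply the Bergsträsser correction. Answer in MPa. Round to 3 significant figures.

Spring index C = D/d = 58.0/5.6 = 10.3571
K_B = (4C+2)/(4C−3) = 43.429/38.429 = 1.1301
τ₀ = 8FD/(πd³) = 8·788·58.0/(π·5.6³) = 365632/551.71 = 662.72 MPa
τ_max = K·τ₀ = 1.1301 × 662.72 = 748.95 MPa

749 MPa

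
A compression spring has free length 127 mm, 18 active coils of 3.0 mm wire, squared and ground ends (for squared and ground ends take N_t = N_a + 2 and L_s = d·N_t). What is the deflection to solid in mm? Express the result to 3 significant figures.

N_t = 20; L_s = 3.0·20 = 60 mm
δ_solid = L₀ − L_s = 127 − 60 = 67 mm

67.0 mm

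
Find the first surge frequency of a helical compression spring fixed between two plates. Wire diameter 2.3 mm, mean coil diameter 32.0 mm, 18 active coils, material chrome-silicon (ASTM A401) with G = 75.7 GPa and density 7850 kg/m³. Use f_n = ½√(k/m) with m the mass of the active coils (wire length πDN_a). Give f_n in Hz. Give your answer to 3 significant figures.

43.6 Hz

k = Gd⁴/(8D³N_a) = (75.7×10³)(2.3⁴)/(8·32.0³·18) = 0.44895 N/mm = 448.95 N/m
Wire length L = πDN_a = π·32.0·18 = 1809.6 mm
m = ρ·(πd²/4)·L = 7850 × 4.1548×10⁻⁶ m² × 1.8096 m = 0.059018 kg
f_n = ½√(k/m) = 0.5·√(448.95/0.059018) = 0.5·√(7606.9) = 43.609 Hz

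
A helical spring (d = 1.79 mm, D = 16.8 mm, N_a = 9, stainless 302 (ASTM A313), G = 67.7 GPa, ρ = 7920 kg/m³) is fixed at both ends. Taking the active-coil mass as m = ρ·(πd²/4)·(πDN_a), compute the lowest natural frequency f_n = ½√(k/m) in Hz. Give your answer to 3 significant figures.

k = Gd⁴/(8D³N_a) = (67.7×10³)(1.79⁴)/(8·16.8³·9) = 2.0358 N/mm = 2035.8 N/m
Wire length L = πDN_a = π·16.8·9 = 475.01 mm
m = ρ·(πd²/4)·L = 7920 × 2.5165×10⁻⁶ m² × 0.47501 m = 0.0094672 kg
f_n = ½√(k/m) = 0.5·√(2035.8/0.0094672) = 0.5·√(2.1504e+05) = 231.86 Hz

232 Hz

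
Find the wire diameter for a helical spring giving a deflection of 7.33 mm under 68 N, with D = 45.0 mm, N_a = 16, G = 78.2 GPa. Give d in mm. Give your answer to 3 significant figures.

Required rate k = F/δ = 68/7.33 = 9.2769 N/mm
d = (8D³N_a·k / G)^(1/4) = (8·45.0³·16·9.2769 / (78.2×10³))^0.25
  = (1383.7)^0.25 = 6.0990 mm

6.10 mm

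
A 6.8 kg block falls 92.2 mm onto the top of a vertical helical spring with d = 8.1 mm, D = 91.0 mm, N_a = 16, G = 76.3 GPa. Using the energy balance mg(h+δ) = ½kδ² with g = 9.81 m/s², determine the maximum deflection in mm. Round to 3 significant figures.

82.8 mm

k = Gd⁴/(8D³N_a) = (76.3×10³)(8.1⁴)/(8·91.0³·16) = 3.4051 N/mm
W = mg = 6.8 × 9.81 = 66.708 N
½kδ² − Wδ − Wh = 0 → δ = (W + √(W² + 2kWh))/k
δ = (66.708 + √(4450 + 41886))/3.4051 = (66.708 + 215.26)/3.4051 = 82.807 mm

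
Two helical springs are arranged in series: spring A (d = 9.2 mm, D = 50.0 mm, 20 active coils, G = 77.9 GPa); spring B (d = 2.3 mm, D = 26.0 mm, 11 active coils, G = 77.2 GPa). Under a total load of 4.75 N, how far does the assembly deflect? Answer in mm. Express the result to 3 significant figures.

k_A = Gd⁴/(8D³N_a) = (77.9×10³)(9.2⁴)/(8·50.0³·20) = 27.904 N/mm
k_B = Gd⁴/(8D³N_a) = (77.2×10³)(2.3⁴)/(8·26.0³·11) = 1.3968 N/mm
Series: 1/k_eq = 1/27.904 + 1/1.3968 = 0.75177; k_eq = 1.3302 N/mm
δ = F/k_eq = 4.75/1.3302 = 3.5709 mm

3.57 mm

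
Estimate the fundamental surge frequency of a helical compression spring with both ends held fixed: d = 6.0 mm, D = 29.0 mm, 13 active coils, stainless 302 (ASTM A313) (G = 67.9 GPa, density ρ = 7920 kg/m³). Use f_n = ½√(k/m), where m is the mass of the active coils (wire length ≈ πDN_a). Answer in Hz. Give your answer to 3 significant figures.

181 Hz

k = Gd⁴/(8D³N_a) = (67.9×10³)(6.0⁴)/(8·29.0³·13) = 34.693 N/mm = 34693 N/m
Wire length L = πDN_a = π·29.0·13 = 1184.4 mm
m = ρ·(πd²/4)·L = 7920 × 28.274×10⁻⁶ m² × 1.1844 m = 0.26522 kg
f_n = ½√(k/m) = 0.5·√(34693/0.26522) = 0.5·√(1.3081e+05) = 180.84 Hz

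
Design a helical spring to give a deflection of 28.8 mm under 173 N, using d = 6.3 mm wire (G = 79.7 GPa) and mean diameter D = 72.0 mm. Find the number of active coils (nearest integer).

Required rate k = F/δ = 173/28.8 = 6.0069 N/mm
N_a = Gd⁴/(8D³k) = (79.7×10³ × 6.3⁴)/(8 × 72.0³ × 6.0069)
    = 1.25551e+08 / 1.79366e+07 = 7 → 7 coils

7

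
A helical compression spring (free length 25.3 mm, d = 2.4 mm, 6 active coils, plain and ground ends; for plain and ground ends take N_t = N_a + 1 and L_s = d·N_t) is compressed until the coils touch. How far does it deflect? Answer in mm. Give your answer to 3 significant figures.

8.50 mm

N_t = 7; L_s = 2.4·7 = 16.8 mm
δ_solid = L₀ − L_s = 25.3 − 16.8 = 8.5 mm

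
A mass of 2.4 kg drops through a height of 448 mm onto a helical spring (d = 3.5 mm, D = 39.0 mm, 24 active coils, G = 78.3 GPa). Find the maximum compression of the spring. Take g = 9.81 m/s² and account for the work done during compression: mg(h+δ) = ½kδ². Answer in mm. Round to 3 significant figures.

168 mm

k = Gd⁴/(8D³N_a) = (78.3×10³)(3.5⁴)/(8·39.0³·24) = 1.0317 N/mm
W = mg = 2.4 × 9.81 = 23.544 N
½kδ² − Wδ − Wh = 0 → δ = (W + √(W² + 2kWh))/k
δ = (23.544 + √(554.32 + 21763.4))/1.0317 = (23.544 + 149.39)/1.0317 = 167.63 mm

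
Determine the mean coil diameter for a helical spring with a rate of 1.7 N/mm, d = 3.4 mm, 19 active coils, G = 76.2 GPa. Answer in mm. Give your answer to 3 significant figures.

D = (Gd⁴/(8N_a·k))^(1/3) = (76.2×10³·3.4⁴/(8·19·1.7))^(1/3)
  = (39407.4)^(1/3) = 34.0298 mm

34.0 mm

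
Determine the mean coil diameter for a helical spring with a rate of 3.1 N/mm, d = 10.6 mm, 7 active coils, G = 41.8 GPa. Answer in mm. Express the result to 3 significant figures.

D = (Gd⁴/(8N_a·k))^(1/3) = (41.8×10³·10.6⁴/(8·7·3.1))^(1/3)
  = (3.03984e+06)^(1/3) = 144.8605 mm

145 mm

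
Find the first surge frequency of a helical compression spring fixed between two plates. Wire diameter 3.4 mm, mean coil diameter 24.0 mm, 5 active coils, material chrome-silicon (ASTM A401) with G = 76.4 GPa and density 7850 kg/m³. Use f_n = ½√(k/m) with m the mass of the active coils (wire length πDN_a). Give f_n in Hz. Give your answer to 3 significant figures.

k = Gd⁴/(8D³N_a) = (76.4×10³)(3.4⁴)/(8·24.0³·5) = 18.464 N/mm = 18464 N/m
Wire length L = πDN_a = π·24.0·5 = 376.99 mm
m = ρ·(πd²/4)·L = 7850 × 9.0792×10⁻⁶ m² × 0.37699 m = 0.026869 kg
f_n = ½√(k/m) = 0.5·√(18464/0.026869) = 0.5·√(6.8717e+05) = 414.48 Hz

414 Hz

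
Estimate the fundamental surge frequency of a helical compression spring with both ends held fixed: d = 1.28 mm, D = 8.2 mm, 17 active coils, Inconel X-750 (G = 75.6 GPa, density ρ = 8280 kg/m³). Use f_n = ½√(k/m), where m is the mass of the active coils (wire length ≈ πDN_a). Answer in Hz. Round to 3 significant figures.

381 Hz

k = Gd⁴/(8D³N_a) = (75.6×10³)(1.28⁴)/(8·8.2³·17) = 2.7063 N/mm = 2706.3 N/m
Wire length L = πDN_a = π·8.2·17 = 437.94 mm
m = ρ·(πd²/4)·L = 8280 × 1.2868×10⁻⁶ m² × 0.43794 m = 0.0046661 kg
f_n = ½√(k/m) = 0.5·√(2706.3/0.0046661) = 0.5·√(5.8e+05) = 380.79 Hz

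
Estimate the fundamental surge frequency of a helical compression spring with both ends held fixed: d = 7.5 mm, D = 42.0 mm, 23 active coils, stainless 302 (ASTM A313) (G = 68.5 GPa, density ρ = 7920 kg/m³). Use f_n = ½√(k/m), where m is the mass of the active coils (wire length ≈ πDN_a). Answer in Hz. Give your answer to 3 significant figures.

61.2 Hz

k = Gd⁴/(8D³N_a) = (68.5×10³)(7.5⁴)/(8·42.0³·23) = 15.899 N/mm = 15899 N/m
Wire length L = πDN_a = π·42.0·23 = 3034.8 mm
m = ρ·(πd²/4)·L = 7920 × 44.179×10⁻⁶ m² × 3.0348 m = 1.0619 kg
f_n = ½√(k/m) = 0.5·√(15899/1.0619) = 0.5·√(14973) = 61.182 Hz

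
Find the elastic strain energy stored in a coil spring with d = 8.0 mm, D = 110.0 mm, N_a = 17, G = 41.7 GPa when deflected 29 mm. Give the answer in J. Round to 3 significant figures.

k = Gd⁴/(8D³N_a) = (41.7×10³)(8.0⁴)/(8·110.0³·17) = 0.94358 N/mm
U = ½kδ² = 0.5 × 0.94358 × 29² = 396.78 N·mm = 0.39678 J

0.397 J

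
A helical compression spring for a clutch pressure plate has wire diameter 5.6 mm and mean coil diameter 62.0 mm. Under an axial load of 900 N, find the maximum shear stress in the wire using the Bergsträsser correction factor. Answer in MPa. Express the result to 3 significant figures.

Spring index C = D/d = 62.0/5.6 = 11.0714
K_B = (4C+2)/(4C−3) = 46.286/41.286 = 1.1211
τ₀ = 8FD/(πd³) = 8·900·62.0/(π·5.6³) = 446400/551.71 = 809.11 MPa
τ_max = K·τ₀ = 1.1211 × 809.11 = 907.1 MPa

907 MPa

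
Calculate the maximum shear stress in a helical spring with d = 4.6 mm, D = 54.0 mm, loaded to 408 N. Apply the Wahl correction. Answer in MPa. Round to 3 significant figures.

Spring index C = D/d = 54.0/4.6 = 11.7391
K_W = (4C−1)/(4C−4) + 0.615/C = 45.957/42.957 + 0.0524 = 1.1222
τ₀ = 8FD/(πd³) = 8·408·54.0/(π·4.6³) = 176256/305.79 = 576.4 MPa
τ_max = K·τ₀ = 1.1222 × 576.4 = 646.85 MPa

647 MPa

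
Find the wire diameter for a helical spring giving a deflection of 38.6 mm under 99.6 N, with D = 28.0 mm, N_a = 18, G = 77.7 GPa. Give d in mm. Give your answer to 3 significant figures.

Required rate k = F/δ = 99.6/38.6 = 2.5803 N/mm
d = (8D³N_a·k / G)^(1/4) = (8·28.0³·18·2.5803 / (77.7×10³))^0.25
  = (104.98)^0.25 = 3.2009 mm

3.20 mm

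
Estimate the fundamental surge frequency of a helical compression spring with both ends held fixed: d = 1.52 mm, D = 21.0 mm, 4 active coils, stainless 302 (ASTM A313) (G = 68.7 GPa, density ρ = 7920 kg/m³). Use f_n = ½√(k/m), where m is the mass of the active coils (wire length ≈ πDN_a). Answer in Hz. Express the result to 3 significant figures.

k = Gd⁴/(8D³N_a) = (68.7×10³)(1.52⁴)/(8·21.0³·4) = 1.2374 N/mm = 1237.4 N/m
Wire length L = πDN_a = π·21.0·4 = 263.89 mm
m = ρ·(πd²/4)·L = 7920 × 1.8146×10⁻⁶ m² × 0.26389 m = 0.0037926 kg
f_n = ½√(k/m) = 0.5·√(1237.4/0.0037926) = 0.5·√(3.2628e+05) = 285.61 Hz

286 Hz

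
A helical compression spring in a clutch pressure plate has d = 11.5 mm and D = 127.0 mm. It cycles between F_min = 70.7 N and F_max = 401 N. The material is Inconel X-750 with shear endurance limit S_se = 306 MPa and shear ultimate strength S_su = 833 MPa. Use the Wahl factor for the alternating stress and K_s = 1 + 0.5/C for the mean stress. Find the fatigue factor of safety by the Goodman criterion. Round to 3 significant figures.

C = D/d = 127.0/11.5 = 11.0435; K_W = (4C−1)/(4C−4)+0.615/C = 1.1304; K_s = 1+0.5/C = 1.0453
F_a = (F_max−F_min)/2 = 165.15 N; F_m = (F_max+F_min)/2 = 235.85 N
τ_a = K_W·8F_aD/(πd³) = 1.1304 × 35.118 = 39.696 MPa
τ_m = K_s·8F_mD/(πd³) = 1.0453 × 50.152 = 52.422 MPa
Goodman: 1/n_f = τ_a/S_se + τ_m/S_su = 39.696/306 + 52.422/833 = 0.12973 + 0.06293 = 0.19266
n_f = 1/0.19266 = 5.191

5.19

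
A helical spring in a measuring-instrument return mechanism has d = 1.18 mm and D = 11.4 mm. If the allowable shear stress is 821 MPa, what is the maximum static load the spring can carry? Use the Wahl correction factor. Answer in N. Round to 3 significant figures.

C = D/d = 11.4/1.18 = 9.6610
K_W = (4C−1)/(4C−4) + 0.615/C = 37.644/34.644 + 0.0637 = 1.1503
τ_max = K·8FD/(πd³) → F_max = τ_allow·πd³/(8DK)
F_max = 821·π·1.18³/(8·11.4·1.1503) = 4237.8/104.9 = 40.397 N

40.4 N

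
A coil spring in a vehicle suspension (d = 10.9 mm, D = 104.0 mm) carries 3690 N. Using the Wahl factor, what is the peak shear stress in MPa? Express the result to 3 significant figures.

870 MPa

Spring index C = D/d = 104.0/10.9 = 9.5413
K_W = (4C−1)/(4C−4) + 0.615/C = 37.165/34.165 + 0.0645 = 1.1523
τ₀ = 8FD/(πd³) = 8·3690·104.0/(π·10.9³) = 3.07008e+06/4068.5 = 754.61 MPa
τ_max = K·τ₀ = 1.1523 × 754.61 = 869.51 MPa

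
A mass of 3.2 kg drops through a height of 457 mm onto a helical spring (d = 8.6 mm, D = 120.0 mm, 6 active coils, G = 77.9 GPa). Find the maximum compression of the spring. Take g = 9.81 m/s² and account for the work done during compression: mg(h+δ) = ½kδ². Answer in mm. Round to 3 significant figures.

k = Gd⁴/(8D³N_a) = (77.9×10³)(8.6⁴)/(8·120.0³·6) = 5.1374 N/mm
W = mg = 3.2 × 9.81 = 31.392 N
½kδ² − Wδ − Wh = 0 → δ = (W + √(W² + 2kWh))/k
δ = (31.392 + √(985.46 + 147405))/5.1374 = (31.392 + 385.21)/5.1374 = 81.092 mm

81.1 mm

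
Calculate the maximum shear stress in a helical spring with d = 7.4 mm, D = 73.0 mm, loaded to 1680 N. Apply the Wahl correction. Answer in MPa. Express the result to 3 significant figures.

884 MPa

Spring index C = D/d = 73.0/7.4 = 9.8649
K_W = (4C−1)/(4C−4) + 0.615/C = 38.459/35.459 + 0.0623 = 1.1469
τ₀ = 8FD/(πd³) = 8·1680·73.0/(π·7.4³) = 981120/1273 = 770.69 MPa
τ_max = K·τ₀ = 1.1469 × 770.69 = 883.93 MPa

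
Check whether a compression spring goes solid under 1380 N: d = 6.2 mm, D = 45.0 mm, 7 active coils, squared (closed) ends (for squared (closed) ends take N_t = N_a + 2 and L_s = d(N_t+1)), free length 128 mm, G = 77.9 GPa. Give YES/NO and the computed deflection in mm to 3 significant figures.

k = Gd⁴/(8D³N_a) = (77.9×10³)(6.2⁴)/(8·45.0³·7) = 22.557 N/mm
N_t = 9; L_s = 6.2·10 = 62 mm; δ_solid = L₀ − L_s = 128 − 62 = 66 mm
δ = F/k = 1380/22.557 = 61.179 mm
δ < δ_solid → spring does not go solid

NO, δ = 61.2 mm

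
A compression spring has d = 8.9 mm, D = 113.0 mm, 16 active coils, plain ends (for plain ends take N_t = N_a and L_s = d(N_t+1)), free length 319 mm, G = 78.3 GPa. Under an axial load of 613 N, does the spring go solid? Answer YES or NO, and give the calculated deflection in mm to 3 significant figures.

YES, δ = 230 mm

k = Gd⁴/(8D³N_a) = (78.3×10³)(8.9⁴)/(8·113.0³·16) = 2.66 N/mm
N_t = 16; L_s = 8.9·17 = 151.3 mm; δ_solid = L₀ − L_s = 319 − 151.3 = 167.7 mm
δ = F/k = 613/2.66 = 230.45 mm
δ ≥ δ_solid → spring goes solid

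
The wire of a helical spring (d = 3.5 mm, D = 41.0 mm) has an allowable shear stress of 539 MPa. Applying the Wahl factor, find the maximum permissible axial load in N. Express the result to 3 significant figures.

C = D/d = 41.0/3.5 = 11.7143
K_W = (4C−1)/(4C−4) + 0.615/C = 45.857/42.857 + 0.0525 = 1.1225
τ_max = K·8FD/(πd³) → F_max = τ_allow·πd³/(8DK)
F_max = 539·π·3.5³/(8·41.0·1.1225) = 72601/368.18 = 197.19 N

197 N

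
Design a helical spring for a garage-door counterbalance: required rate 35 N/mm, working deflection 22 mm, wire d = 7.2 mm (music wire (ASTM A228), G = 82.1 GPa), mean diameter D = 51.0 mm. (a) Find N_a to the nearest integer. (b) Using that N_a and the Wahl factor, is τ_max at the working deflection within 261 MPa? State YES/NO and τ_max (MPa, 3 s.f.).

N_a = Gd⁴/(8D³k) = (82.1×10³)(7.2⁴)/(8·51.0³·35) = 5.94 → N_a = 6
Actual rate k = Gd⁴/(8D³·6) = 34.651 N/mm
Working load F = kδ = 34.651·22 = 762.33 N
C = 51.0/7.2 = 7.0833; K_W = (4C−1)/(4C−4)+0.615/C = 1.2101
τ_max = K_W·8FD/(πd³) = 1.2101·265.25 = 320.98 MPa
τ_max > 261 MPa → exceeds allowable

(a) 6 coils; (b) NO, τ_max = 321 MPa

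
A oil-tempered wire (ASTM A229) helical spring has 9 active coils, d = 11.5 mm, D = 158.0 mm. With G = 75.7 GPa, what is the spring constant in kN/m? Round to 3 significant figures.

k = Gd⁴/(8D³N_a) = (75.7×10³ × 11.5⁴) / (8 × 158.0³ × 9)
  = 1.324e+09 / 2.8399e+08 = 4.6621 N/mm

4.66 kN/m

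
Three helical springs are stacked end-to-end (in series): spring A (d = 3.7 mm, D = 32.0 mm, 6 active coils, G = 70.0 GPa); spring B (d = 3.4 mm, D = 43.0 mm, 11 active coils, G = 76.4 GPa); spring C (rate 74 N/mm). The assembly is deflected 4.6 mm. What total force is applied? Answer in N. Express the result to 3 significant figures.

5.62 N

k_A = Gd⁴/(8D³N_a) = (70.0×10³)(3.7⁴)/(8·32.0³·6) = 8.3409 N/mm
k_B = Gd⁴/(8D³N_a) = (76.4×10³)(3.4⁴)/(8·43.0³·11) = 1.4592 N/mm
Series: 1/k_eq = 1/8.3409 + 1/1.4592 + 1/74 = 0.8187; k_eq = 1.2214 N/mm
F = k_eq·δ = 1.2214·4.6 = 5.6187 N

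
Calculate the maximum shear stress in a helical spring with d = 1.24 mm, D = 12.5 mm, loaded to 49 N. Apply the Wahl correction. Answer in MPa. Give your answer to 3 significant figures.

936 MPa

Spring index C = D/d = 12.5/1.24 = 10.0806
K_W = (4C−1)/(4C−4) + 0.615/C = 39.323/36.323 + 0.0610 = 1.1436
τ₀ = 8FD/(πd³) = 8·49·12.5/(π·1.24³) = 4900/5.9898 = 818.05 MPa
τ_max = K·τ₀ = 1.1436 × 818.05 = 935.53 MPa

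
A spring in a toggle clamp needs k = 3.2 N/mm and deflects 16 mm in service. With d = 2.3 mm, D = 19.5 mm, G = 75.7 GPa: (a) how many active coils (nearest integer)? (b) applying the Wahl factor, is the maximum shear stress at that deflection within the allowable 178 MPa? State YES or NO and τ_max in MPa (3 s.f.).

(a) 11 coils; (b) NO, τ_max = 249 MPa

N_a = Gd⁴/(8D³k) = (75.7×10³)(2.3⁴)/(8·19.5³·3.2) = 11.16 → N_a = 11
Actual rate k = Gd⁴/(8D³·11) = 3.2465 N/mm
Working load F = kδ = 3.2465·16 = 51.945 N
C = 19.5/2.3 = 8.4783; K_W = (4C−1)/(4C−4)+0.615/C = 1.1728
τ_max = K_W·8FD/(πd³) = 1.1728·212 = 248.64 MPa
τ_max > 178 MPa → exceeds allowable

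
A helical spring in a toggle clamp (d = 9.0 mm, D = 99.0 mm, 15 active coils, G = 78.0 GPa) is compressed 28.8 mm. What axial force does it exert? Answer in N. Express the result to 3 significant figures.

k = Gd⁴/(8D³N_a) = (78.0×10³)(9.0⁴)/(8·99.0³·15) = 4.3952 N/mm
F = k·δ = 4.3952 × 28.8 = 126.58 N

127 N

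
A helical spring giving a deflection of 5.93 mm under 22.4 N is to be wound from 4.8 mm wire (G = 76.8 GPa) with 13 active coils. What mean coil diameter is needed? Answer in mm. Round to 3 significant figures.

47.0 mm

Required rate k = F/δ = 22.4/5.93 = 3.7774 N/mm
D = (Gd⁴/(8N_a·k))^(1/3) = (76.8×10³·4.8⁴/(8·13·3.7774))^(1/3)
  = (103777)^(1/3) = 46.9930 mm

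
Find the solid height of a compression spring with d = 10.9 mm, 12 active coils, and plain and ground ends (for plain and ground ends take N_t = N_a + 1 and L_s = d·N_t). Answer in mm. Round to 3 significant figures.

plain and ground ends: N_t = N_a + 1 = 12 + 1 = 13
L_s = d·N_t = 10.9 × 13 = 141.7 mm

142 mm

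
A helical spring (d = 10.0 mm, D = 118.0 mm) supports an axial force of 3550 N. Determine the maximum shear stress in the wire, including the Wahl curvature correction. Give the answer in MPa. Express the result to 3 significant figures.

1200 MPa

Spring index C = D/d = 118.0/10.0 = 11.8000
K_W = (4C−1)/(4C−4) + 0.615/C = 46.200/43.200 + 0.0521 = 1.1216
τ₀ = 8FD/(πd³) = 8·3550·118.0/(π·10.0³) = 3.3512e+06/3141.6 = 1066.7 MPa
τ_max = K·τ₀ = 1.1216 × 1066.7 = 1196.4 MPa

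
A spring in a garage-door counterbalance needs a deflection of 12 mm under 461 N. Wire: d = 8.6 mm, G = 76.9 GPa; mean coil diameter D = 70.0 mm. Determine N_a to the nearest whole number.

Required rate k = F/δ = 461/12 = 38.417 N/mm
N_a = Gd⁴/(8D³k) = (76.9×10³ × 8.6⁴)/(8 × 70.0³ × 38.417)
    = 4.20649e+08 / 1.05415e+08 = 3.99 → 4 coils

4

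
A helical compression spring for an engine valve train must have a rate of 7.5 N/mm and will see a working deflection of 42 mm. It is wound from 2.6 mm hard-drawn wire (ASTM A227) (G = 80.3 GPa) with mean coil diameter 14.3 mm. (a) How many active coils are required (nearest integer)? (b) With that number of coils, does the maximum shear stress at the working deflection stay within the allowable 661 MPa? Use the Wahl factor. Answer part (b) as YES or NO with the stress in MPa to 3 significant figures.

(a) 21 coils; (b) NO, τ_max = 831 MPa

N_a = Gd⁴/(8D³k) = (80.3×10³)(2.6⁴)/(8·14.3³·7.5) = 20.91 → N_a = 21
Actual rate k = Gd⁴/(8D³·21) = 7.4695 N/mm
Working load F = kδ = 7.4695·42 = 313.72 N
C = 14.3/2.6 = 5.5000; K_W = (4C−1)/(4C−4)+0.615/C = 1.2785
τ_max = K_W·8FD/(πd³) = 1.2785·649.98 = 830.98 MPa
τ_max > 661 MPa → exceeds allowable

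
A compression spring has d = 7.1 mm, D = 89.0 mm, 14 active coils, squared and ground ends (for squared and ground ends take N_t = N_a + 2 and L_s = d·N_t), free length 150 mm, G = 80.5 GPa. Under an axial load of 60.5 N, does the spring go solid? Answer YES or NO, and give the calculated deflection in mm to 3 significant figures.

k = Gd⁴/(8D³N_a) = (80.5×10³)(7.1⁴)/(8·89.0³·14) = 2.5908 N/mm
N_t = 16; L_s = 7.1·16 = 113.6 mm; δ_solid = L₀ − L_s = 150 − 113.6 = 36.4 mm
δ = F/k = 60.5/2.5908 = 23.351 mm
δ < δ_solid → spring does not go solid

NO, δ = 23.4 mm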